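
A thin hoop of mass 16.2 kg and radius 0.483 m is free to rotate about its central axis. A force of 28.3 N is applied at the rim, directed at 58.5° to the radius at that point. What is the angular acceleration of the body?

I = MR² = (16.2)(0.483)² = 3.779 kg·m².
Only the tangential component produces torque: τ = F R sinθ = (28.3)(0.483) sin 58.5° = 11.65 N·m.
Newton's second law for rotation, τ = Iα, gives α = τ/I = 11.65/3.779 = 3.084 rad/s².

α ≈ 3.08 rad/s²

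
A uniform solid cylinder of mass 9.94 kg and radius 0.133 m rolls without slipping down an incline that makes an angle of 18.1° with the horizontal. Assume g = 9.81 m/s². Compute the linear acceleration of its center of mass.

Translation along the incline: Mg sinθ − f = Ma.
Rotation about the center: fR = Iα with I = ½MR². No-slip gives a = αR, so f = (I/R²)a = (1/2)M a.
Substituting: Mg sinθ = (1 + 0.5000)Ma, so a = g sinθ/(1 + 0.5000) = (9.81) sin 18.1° / 1.500 = 2.032 m/s².

a ≈ 2.03 m/s²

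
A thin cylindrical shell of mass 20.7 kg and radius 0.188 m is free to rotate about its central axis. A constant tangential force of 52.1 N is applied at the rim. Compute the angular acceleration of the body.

α ≈ 13.4 rad/s²

I = MR² = (20.7)(0.188)² = 0.7316 kg·m².
τ = F R = (52.1)(0.188) = 9.795 N·m.
From τ = Iα: α = 9.795/0.7316 = 13.39 rad/s².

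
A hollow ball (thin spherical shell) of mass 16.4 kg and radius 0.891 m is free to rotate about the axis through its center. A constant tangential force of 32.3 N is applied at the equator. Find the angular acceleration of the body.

I = (2/3)MR² = (2/3)(16.4)(0.891)² = 8.680 kg·m².
τ = F R = (32.3)(0.891) = 28.78 N·m.
From τ = Iα: α = 28.78/8.680 = 3.316 rad/s².

α ≈ 3.32 rad/s²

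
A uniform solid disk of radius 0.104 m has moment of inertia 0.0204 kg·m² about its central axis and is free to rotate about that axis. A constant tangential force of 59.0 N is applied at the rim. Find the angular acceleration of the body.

α ≈ 301 rad/s²

τ = F R = (59.0)(0.104) = 6.136 N·m.
From τ = Iα: α = 6.136/0.02040 = 300.8 rad/s².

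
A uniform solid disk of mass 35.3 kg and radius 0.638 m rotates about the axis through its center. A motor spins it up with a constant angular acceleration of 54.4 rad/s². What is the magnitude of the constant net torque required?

I = ½MR² = (1/2)(35.3)(0.638)² = 7.184 kg·m².
τ = Iα = (7.184)(54.40) = 390.8 N·m.

τ ≈ 391 N·m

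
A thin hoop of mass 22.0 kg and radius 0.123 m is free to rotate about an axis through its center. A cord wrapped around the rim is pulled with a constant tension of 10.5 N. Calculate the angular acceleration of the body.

I = MR² = (22.0)(0.123)² = 0.3328 kg·m².
τ = F R = (10.5)(0.123) = 1.292 N·m.
Newton's second law for rotation, τ = Iα, gives α = τ/I = 1.292/0.3328 = 3.880 rad/s².

α ≈ 3.88 rad/s²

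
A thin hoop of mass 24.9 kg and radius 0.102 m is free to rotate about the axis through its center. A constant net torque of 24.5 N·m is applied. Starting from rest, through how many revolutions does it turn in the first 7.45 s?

≈ 418 revolutions

I = MR² = (24.9)(0.102)² = 0.2591 kg·m².
α = τ/I = 24.5/0.2591 = 94.57 rad/s².
θ = ½αt² = ½(94.57)(7.45)² = 2625 rad.
Revolutions = θ/(2π) = 417.7.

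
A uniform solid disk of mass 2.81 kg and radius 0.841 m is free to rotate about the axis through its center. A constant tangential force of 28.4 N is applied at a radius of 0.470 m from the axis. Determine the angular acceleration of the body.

α ≈ 13.4 rad/s²

I = ½MR² = (1/2)(2.81)(0.841)² = 0.9937 kg·m².
τ = F·r = (28.4)(0.470) = 13.35 N·m.
Newton's second law for rotation, τ = Iα, gives α = τ/I = 13.35/0.9937 = 13.43 rad/s².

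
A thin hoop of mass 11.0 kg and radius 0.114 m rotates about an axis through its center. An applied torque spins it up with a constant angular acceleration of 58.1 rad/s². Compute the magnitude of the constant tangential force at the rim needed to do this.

I = MR² = (11.0)(0.114)² = 0.1430 kg·m².
The required torque is τ = Iα = (0.1430)(58.10) = 8.306 N·m.
A tangential force at the rim gives τ = FR, so F = τ/R = 8.306/0.114 = 72.86 N.

F ≈ 72.9 N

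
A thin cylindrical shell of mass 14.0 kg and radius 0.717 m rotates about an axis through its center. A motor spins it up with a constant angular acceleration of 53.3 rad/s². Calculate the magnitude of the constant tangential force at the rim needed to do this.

F ≈ 535 N

I = MR² = (14.0)(0.717)² = 7.197 kg·m².
The required torque is τ = Iα = (7.197)(53.30) = 383.6 N·m.
A tangential force at the rim gives τ = FR, so F = τ/R = 383.6/0.717 = 535.0 N.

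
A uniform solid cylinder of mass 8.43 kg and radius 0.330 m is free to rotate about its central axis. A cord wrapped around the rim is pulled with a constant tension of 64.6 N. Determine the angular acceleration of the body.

α ≈ 46.4 rad/s²

I = ½MR² = (1/2)(8.43)(0.330)² = 0.4590 kg·m².
τ = F R = (64.6)(0.330) = 21.32 N·m.
From τ = Iα: α = 21.32/0.4590 = 46.44 rad/s².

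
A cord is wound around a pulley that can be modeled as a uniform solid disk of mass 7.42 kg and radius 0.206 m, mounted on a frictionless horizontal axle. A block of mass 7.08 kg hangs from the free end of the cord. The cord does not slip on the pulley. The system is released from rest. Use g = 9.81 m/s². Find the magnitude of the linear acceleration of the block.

a ≈ 6.44 m/s²

I = ½MR² = (1/2)(7.42)(0.206)² = 0.1574 kg·m².
Block: mg − T = ma. Pulley: TR = Iα. No-slip: a = αR, so T = (I/R²)a = 3.710·a.
Then mg = (m + 3.710)a, so a = (7.08)(9.81)/(7.08 + 3.710) = 6.437 m/s².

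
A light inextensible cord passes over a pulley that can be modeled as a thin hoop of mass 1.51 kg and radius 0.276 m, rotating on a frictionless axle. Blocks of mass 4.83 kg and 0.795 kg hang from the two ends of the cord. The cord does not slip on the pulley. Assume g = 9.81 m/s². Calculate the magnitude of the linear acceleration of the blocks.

a ≈ 5.55 m/s²

I = MR² = (1.51)(0.276)² = 0.1150 kg·m².
Heavier block: m₁g − T₁ = m₁a. Lighter block: T₂ − m₂g = m₂a.
Pulley: (T₁ − T₂)R = Iα = I(a/R), so T₁ − T₂ = (I/R²)a = 1·M_p a = 1.510·a.
Adding the three: (m₁ − m₂)g = (m₁ + m₂ + 1.510)a, so a = (4.83 − 0.795)(9.81)/(4.83 + 0.795 + 1.510) = 5.548 m/s².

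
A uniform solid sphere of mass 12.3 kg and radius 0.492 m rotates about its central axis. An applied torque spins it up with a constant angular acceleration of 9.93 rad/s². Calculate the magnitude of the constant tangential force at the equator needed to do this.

I = (2/5)MR² = (2/5)(12.3)(0.492)² = 1.191 kg·m².
The required torque is τ = Iα = (1.191)(9.930) = 11.83 N·m.
A tangential force at the equator gives τ = FR, so F = τ/R = 11.83/0.492 = 24.04 N.

F ≈ 24.0 N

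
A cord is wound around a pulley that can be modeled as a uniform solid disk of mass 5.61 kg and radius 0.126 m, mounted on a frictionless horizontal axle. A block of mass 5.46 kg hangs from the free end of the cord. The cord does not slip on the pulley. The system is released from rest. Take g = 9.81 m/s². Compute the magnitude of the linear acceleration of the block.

I = ½MR² = (1/2)(5.61)(0.126)² = 0.04453 kg·m².
Block: mg − T = ma. Pulley: TR = Iα. No-slip: a = αR, so T = (I/R²)a = 2.805·a.
Then mg = (m + 2.805)a, so a = (5.46)(9.81)/(5.46 + 2.805) = 6.481 m/s².

a ≈ 6.48 m/s²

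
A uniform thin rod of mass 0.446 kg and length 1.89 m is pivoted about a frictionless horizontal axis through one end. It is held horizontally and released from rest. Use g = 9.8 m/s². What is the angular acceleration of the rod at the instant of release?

α ≈ 7.78 rad/s²

About the pivot, I = (1/3)ML² = (1/3)(0.446)(1.89)² = 0.5311 kg·m².
The weight acts at the center, a distance L/2 = 0.9450 m from the pivot; τ = Mg(L/2) = 4.130 N·m.
α = τ/I = 4.130/0.5311 = 7.778 rad/s².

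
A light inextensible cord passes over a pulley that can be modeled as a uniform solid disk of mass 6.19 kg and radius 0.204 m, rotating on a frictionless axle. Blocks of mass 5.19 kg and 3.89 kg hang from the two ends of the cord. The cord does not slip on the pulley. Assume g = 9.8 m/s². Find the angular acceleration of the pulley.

I = ½MR² = (1/2)(6.19)(0.204)² = 0.1288 kg·m².
Heavier block: m₁g − T₁ = m₁a. Lighter block: T₂ − m₂g = m₂a.
Pulley: (T₁ − T₂)R = Iα = I(a/R), so T₁ − T₂ = (I/R²)a = (1/2)M_p a = 3.095·a.
Adding the three: (m₁ − m₂)g = (m₁ + m₂ + 3.095)a, so a = (5.19 − 3.89)(9.8)/(5.19 + 3.89 + 3.095) = 1.046 m/s².
α = a/R = 1.046/0.204 = 5.129 rad/s².

α ≈ 5.13 rad/s²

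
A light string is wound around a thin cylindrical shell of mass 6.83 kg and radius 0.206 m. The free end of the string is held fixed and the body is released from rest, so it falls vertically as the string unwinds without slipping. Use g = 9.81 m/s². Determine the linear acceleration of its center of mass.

Translation: Mg − T = Ma. Rotation about the center: TR = Iα with I = MR².
With a = αR: T = (I/R²)a = M a, so Mg = (1 + 1.000)Ma.
a = g/(1 + 1.000) = 9.81/2.000 = 4.905 m/s².

a ≈ 4.91 m/s²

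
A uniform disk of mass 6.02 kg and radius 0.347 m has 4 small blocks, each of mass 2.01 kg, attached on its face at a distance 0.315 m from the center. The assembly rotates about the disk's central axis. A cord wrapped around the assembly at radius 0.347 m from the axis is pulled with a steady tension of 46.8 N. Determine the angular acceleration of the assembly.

I_disk = ½MR² = ½(6.02)(0.347)² = 0.3624 kg·m².
I_blocks = 4·m·r² = 4(2.01)(0.315)² = 0.7978 kg·m².
Total I = 1.160 kg·m².
τ = F r = (46.8)(0.347) = 16.24 N·m.
α = τ/I = 16.24/1.160 = 14.00 rad/s².

α ≈ 14.0 rad/s²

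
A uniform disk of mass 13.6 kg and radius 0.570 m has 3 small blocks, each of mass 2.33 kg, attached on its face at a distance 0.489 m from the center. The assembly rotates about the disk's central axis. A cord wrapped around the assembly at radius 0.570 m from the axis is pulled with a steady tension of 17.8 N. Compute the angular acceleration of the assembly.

I_disk = ½MR² = ½(13.6)(0.570)² = 2.209 kg·m².
I_blocks = 3·m·r² = 3(2.33)(0.489)² = 1.671 kg·m².
Total I = 3.881 kg·m².
τ = F r = (17.8)(0.570) = 10.15 N·m.
α = τ/I = 10.15/3.881 = 2.614 rad/s².

α ≈ 2.61 rad/s²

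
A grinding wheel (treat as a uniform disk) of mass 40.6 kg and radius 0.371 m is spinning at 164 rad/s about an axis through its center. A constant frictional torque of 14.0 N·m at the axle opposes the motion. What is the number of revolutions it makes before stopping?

I = ½MR² = (1/2)(40.6)(0.371)² = 2.794 kg·m².
The net torque has magnitude 14.0 N·m, opposing ω.
|α| = τ/I = 14.00/2.794 = 5.011 rad/s² (deceleration).
ω² = ω₀² − 2|α|θ with ω = 0 ⇒ θ = ω₀²/(2|α|) = 2684 rad = 427.2 rev.

≈ 427 revolutions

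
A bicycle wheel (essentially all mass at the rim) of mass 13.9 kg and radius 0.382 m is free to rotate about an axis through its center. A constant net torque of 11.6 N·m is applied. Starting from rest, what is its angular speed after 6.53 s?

I = MR² = (13.9)(0.382)² = 2.028 kg·m².
α = τ/I = 11.6/2.028 = 5.719 rad/s².
ω = ω₀ + αt = 0 + (5.719)(6.53) = 37.34 rad/s.

ω ≈ 37.3 rad/s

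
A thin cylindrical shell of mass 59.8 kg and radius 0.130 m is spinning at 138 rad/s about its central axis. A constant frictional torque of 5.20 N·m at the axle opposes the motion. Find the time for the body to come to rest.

I = MR² = (59.8)(0.130)² = 1.011 kg·m².
The net torque has magnitude 5.20 N·m, opposing ω.
|α| = τ/I = 5.200/1.011 = 5.145 rad/s² (deceleration).
0 = ω₀ − |α|t ⇒ t = ω₀/|α| = 138/5.145 = 26.82 s.

t ≈ 26.8 s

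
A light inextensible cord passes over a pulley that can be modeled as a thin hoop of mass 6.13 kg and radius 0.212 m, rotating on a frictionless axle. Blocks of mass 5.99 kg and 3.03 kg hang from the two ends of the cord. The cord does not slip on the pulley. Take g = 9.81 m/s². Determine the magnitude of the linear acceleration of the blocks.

a ≈ 1.92 m/s²

I = MR² = (6.13)(0.212)² = 0.2755 kg·m².
Heavier block: m₁g − T₁ = m₁a. Lighter block: T₂ − m₂g = m₂a.
Pulley: (T₁ − T₂)R = Iα = I(a/R), so T₁ − T₂ = (I/R²)a = 1·M_p a = 6.130·a.
Adding the three: (m₁ − m₂)g = (m₁ + m₂ + 6.130)a, so a = (5.99 − 3.03)(9.81)/(5.99 + 3.03 + 6.130) = 1.917 m/s².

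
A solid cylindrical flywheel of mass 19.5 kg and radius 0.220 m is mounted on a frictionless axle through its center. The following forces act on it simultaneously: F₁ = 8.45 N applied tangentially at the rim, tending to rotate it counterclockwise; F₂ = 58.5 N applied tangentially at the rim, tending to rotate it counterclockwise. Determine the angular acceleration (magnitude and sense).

I = ½MR² = (1/2)(19.5)(0.220)² = 0.4719 kg·m².
Taking counterclockwise as positive: τ₁ = +(8.45)(0.220) = +1.859 N·m; τ₂ = +(58.5)(0.220) = +12.87 N·m.
Net torque τ = 14.73 N·m.
α = τ/I = 14.73/0.4719 = 31.21 rad/s².

α ≈ 31.2 rad/s², counterclockwise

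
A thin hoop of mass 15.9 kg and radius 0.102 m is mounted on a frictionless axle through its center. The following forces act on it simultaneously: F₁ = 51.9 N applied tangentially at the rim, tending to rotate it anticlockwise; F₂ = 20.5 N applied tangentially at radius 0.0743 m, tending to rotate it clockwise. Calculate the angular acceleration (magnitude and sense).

I = MR² = (15.9)(0.102)² = 0.1654 kg·m².
Taking anticlockwise as positive: τ₁ = +(51.9)(0.102) = +5.294 N·m; τ₂ = −(20.5)(0.0743) = −1.523 N·m.
Net torque τ = 3.771 N·m.
α = τ/I = 3.771/0.1654 = 22.79 rad/s².

α ≈ 22.8 rad/s², anticlockwise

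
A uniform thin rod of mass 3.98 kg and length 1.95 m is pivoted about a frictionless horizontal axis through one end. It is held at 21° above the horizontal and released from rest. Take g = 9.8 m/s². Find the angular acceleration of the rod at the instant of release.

α ≈ 7.04 rad/s²

About the pivot, I = (1/3)ML² = (1/3)(3.98)(1.95)² = 5.045 kg·m².
The weight acts at the center, a distance L/2 = 0.9750 m from the pivot; τ = Mg(L/2) cos 21° = 35.50 N·m.
α = τ/I = 35.50/5.045 = 7.038 rad/s².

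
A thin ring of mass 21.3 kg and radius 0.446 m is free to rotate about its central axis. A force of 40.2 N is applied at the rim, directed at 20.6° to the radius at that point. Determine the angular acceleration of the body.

I = MR² = (21.3)(0.446)² = 4.237 kg·m².
Only the tangential component produces torque: τ = F R sinθ = (40.2)(0.446) sin 20.6° = 6.308 N·m.
From τ = Iα: α = 6.308/4.237 = 1.489 rad/s².

α ≈ 1.49 rad/s²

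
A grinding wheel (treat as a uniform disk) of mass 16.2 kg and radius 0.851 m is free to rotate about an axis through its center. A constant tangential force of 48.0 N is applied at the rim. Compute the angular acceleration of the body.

I = ½MR² = (1/2)(16.2)(0.851)² = 5.866 kg·m².
τ = F R = (48.0)(0.851) = 40.85 N·m.
From τ = Iα: α = 40.85/5.866 = 6.963 rad/s².

α ≈ 6.96 rad/s²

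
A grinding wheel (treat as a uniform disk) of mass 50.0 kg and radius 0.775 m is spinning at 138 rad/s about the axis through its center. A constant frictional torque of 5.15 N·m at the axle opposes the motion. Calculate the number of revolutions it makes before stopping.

I = ½MR² = (1/2)(50.0)(0.775)² = 15.02 kg·m².
The net torque has magnitude 5.15 N·m, opposing ω.
|α| = τ/I = 5.150/15.02 = 0.3430 rad/s² (deceleration).
ω² = ω₀² − 2|α|θ with ω = 0 ⇒ θ = ω₀²/(2|α|) = 27760 rad = 4419 rev.

≈ 4420 revolutions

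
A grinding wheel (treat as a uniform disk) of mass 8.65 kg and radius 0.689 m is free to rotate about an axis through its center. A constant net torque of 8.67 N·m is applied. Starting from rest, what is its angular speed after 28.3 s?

ω ≈ 120 rad/s

I = ½MR² = (1/2)(8.65)(0.689)² = 2.053 kg·m².
α = τ/I = 8.67/2.053 = 4.223 rad/s².
ω = ω₀ + αt = 0 + (4.223)(28.3) = 119.5 rad/s.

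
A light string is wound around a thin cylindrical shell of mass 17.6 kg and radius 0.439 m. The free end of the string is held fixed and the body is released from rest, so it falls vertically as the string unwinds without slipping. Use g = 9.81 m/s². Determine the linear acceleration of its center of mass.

Translation: Mg − T = Ma. Rotation about the center: TR = Iα with I = MR².
With a = αR: T = (I/R²)a = M a, so Mg = (1 + 1.000)Ma.
a = g/(1 + 1.000) = 9.81/2.000 = 4.905 m/s².

a ≈ 4.91 m/s²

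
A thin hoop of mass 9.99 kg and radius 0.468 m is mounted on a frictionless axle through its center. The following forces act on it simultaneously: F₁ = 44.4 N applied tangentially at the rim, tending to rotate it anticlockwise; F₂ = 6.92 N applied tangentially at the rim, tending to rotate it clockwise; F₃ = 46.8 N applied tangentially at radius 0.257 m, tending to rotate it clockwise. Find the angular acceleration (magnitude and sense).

α ≈ 2.52 rad/s², anticlockwise

I = MR² = (9.99)(0.468)² = 2.188 kg·m².
Taking anticlockwise as positive: τ₁ = +(44.4)(0.468) = +20.78 N·m; τ₂ = −(6.92)(0.468) = −3.239 N·m; τ₃ = −(46.8)(0.257) = −12.03 N·m.
Net torque τ = 5.513 N·m.
α = τ/I = 5.513/2.188 = 2.520 rad/s².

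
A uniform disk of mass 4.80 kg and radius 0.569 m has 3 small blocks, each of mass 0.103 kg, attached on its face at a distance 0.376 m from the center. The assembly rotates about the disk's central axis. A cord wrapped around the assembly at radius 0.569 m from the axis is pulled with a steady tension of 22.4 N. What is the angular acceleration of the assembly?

I_disk = ½MR² = ½(4.80)(0.569)² = 0.7770 kg·m².
I_blocks = 3·m·r² = 3(0.103)(0.376)² = 0.04369 kg·m².
Total I = 0.8207 kg·m².
τ = F r = (22.4)(0.569) = 12.75 N·m.
α = τ/I = 12.75/0.8207 = 15.53 rad/s².

α ≈ 15.5 rad/s²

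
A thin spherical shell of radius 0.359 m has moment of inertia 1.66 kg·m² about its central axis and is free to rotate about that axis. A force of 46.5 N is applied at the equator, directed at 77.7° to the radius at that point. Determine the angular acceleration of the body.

Only the tangential component produces torque: τ = F R sinθ = (46.5)(0.359) sin 77.7° = 16.31 N·m.
Newton's second law for rotation, τ = Iα, gives α = τ/I = 16.31/1.660 = 9.825 rad/s².

α ≈ 9.83 rad/s²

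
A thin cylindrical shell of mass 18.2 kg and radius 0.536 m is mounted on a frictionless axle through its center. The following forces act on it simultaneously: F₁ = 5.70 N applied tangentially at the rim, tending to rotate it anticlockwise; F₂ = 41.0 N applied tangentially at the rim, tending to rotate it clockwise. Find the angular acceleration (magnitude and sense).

I = MR² = (18.2)(0.536)² = 5.229 kg·m².
Taking anticlockwise as positive: τ₁ = +(5.70)(0.536) = +3.055 N·m; τ₂ = −(41.0)(0.536) = −21.98 N·m.
Net torque τ = -18.92 N·m.
α = τ/I = -18.92/5.229 = -3.619 rad/s².

α ≈ 3.62 rad/s², clockwise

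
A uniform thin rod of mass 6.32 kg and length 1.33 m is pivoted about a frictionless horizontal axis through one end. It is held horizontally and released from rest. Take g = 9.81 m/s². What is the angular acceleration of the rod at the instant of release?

About the pivot, I = (1/3)ML² = (1/3)(6.32)(1.33)² = 3.726 kg·m².
The weight acts at the center, a distance L/2 = 0.6650 m from the pivot; τ = Mg(L/2) = 41.23 N·m.
α = τ/I = 41.23/3.726 = 11.06 rad/s².
(Equivalently α = (3g/(2L)) = 11.06 rad/s².)

α ≈ 11.1 rad/s²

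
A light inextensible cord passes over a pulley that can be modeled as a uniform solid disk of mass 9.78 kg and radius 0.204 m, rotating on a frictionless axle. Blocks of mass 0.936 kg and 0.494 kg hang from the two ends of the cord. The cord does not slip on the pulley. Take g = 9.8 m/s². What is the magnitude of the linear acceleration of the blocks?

a ≈ 0.685 m/s²

I = ½MR² = (1/2)(9.78)(0.204)² = 0.2035 kg·m².
Heavier block: m₁g − T₁ = m₁a. Lighter block: T₂ − m₂g = m₂a.
Pulley: (T₁ − T₂)R = Iα = I(a/R), so T₁ − T₂ = (I/R²)a = (1/2)M_p a = 4.890·a.
Adding the three: (m₁ − m₂)g = (m₁ + m₂ + 4.890)a, so a = (0.936 − 0.494)(9.8)/(0.936 + 0.494 + 4.890) = 0.6854 m/s².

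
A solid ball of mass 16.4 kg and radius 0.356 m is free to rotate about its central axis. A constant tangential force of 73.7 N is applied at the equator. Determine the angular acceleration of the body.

I = (2/5)MR² = (2/5)(16.4)(0.356)² = 0.8314 kg·m².
τ = F R = (73.7)(0.356) = 26.24 N·m.
From τ = Iα: α = 26.24/0.8314 = 31.56 rad/s².

α ≈ 31.6 rad/s²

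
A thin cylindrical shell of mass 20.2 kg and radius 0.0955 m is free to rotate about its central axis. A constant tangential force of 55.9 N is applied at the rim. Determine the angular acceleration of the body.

α ≈ 29.0 rad/s²

I = MR² = (20.2)(0.0955)² = 0.1842 kg·m².
τ = F R = (55.9)(0.0955) = 5.338 N·m.
Newton's second law for rotation, τ = Iα, gives α = τ/I = 5.338/0.1842 = 28.98 rad/s².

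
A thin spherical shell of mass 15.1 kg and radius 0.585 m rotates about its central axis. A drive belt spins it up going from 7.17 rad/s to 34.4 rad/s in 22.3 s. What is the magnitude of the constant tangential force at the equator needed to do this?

F ≈ 7.19 N

I = (2/3)MR² = (2/3)(15.1)(0.585)² = 3.445 kg·m².
α = Δω/Δt = (34.4 − 7.17)/22.3 = 1.221 rad/s².
The required torque is τ = Iα = (3.445)(1.221) = 4.207 N·m.
A tangential force at the equator gives τ = FR, so F = τ/R = 4.207/0.585 = 7.191 N.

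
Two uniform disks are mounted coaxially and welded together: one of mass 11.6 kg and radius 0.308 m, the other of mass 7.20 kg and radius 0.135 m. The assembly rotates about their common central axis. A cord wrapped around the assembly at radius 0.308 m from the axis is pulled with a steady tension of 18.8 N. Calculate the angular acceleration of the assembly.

I = ½M₁R₁² + ½M₂R₂² = ½(11.6)(0.308)² + ½(7.20)(0.135)² = 0.6158 kg·m².
τ = F r = (18.8)(0.308) = 5.790 N·m.
α = τ/I = 5.790/0.6158 = 9.403 rad/s².

α ≈ 9.40 rad/s²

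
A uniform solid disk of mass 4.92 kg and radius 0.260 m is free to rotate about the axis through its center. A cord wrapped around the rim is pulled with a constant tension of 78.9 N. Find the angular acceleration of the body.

α ≈ 123 rad/s²

I = ½MR² = (1/2)(4.92)(0.260)² = 0.1663 kg·m².
τ = F R = (78.9)(0.260) = 20.51 N·m.
From τ = Iα: α = 20.51/0.1663 = 123.4 rad/s².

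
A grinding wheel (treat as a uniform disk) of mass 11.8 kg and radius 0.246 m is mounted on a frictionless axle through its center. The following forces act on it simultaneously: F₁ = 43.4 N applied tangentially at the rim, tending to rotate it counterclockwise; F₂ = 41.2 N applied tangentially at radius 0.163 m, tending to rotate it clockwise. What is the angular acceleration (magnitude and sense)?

α ≈ 11.1 rad/s², counterclockwise

I = ½MR² = (1/2)(11.8)(0.246)² = 0.3570 kg·m².
Taking counterclockwise as positive: τ₁ = +(43.4)(0.246) = +10.68 N·m; τ₂ = −(41.2)(0.163) = −6.716 N·m.
Net torque τ = 3.961 N·m.
α = τ/I = 3.961/0.3570 = 11.09 rad/s².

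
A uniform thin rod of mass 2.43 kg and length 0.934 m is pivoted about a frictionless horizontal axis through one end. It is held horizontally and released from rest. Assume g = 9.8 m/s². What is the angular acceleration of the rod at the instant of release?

About the pivot, I = (1/3)ML² = (1/3)(2.43)(0.934)² = 0.7066 kg·m².
The weight acts at the center, a distance L/2 = 0.4670 m from the pivot; τ = Mg(L/2) = 11.12 N·m.
α = τ/I = 11.12/0.7066 = 15.74 rad/s².

α ≈ 15.7 rad/s²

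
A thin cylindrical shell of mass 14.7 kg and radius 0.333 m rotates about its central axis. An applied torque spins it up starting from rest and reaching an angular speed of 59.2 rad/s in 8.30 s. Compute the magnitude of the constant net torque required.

τ ≈ 11.6 N·m

I = MR² = (14.7)(0.333)² = 1.630 kg·m².
α = Δω/Δt = (59.2 − 0)/8.30 = 7.133 rad/s².
τ = Iα = (1.630)(7.133) = 11.63 N·m.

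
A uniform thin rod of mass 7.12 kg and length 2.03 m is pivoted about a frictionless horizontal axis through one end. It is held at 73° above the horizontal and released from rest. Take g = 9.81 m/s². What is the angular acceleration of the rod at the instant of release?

About the pivot, I = (1/3)ML² = (1/3)(7.12)(2.03)² = 9.780 kg·m².
The weight acts at the center, a distance L/2 = 1.015 m from the pivot; τ = Mg(L/2) cos 73° = 20.73 N·m.
α = τ/I = 20.73/9.780 = 2.119 rad/s².
(Equivalently α = (3g/(2L)) cos 73° = 2.119 rad/s².)

α ≈ 2.12 rad/s²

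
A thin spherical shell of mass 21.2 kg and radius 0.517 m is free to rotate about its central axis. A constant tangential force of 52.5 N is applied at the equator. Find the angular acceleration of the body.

I = (2/3)MR² = (2/3)(21.2)(0.517)² = 3.778 kg·m².
τ = F R = (52.5)(0.517) = 27.14 N·m.
From τ = Iα: α = 27.14/3.778 = 7.185 rad/s².

α ≈ 7.18 rad/s²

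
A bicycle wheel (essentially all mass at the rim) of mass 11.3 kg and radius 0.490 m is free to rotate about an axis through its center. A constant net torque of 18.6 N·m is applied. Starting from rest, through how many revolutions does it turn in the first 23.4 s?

≈ 299 revolutions

I = MR² = (11.3)(0.490)² = 2.713 kg·m².
α = τ/I = 18.6/2.713 = 6.856 rad/s².
θ = ½αt² = ½(6.856)(23.4)² = 1877 rad.
Revolutions = θ/(2π) = 298.7.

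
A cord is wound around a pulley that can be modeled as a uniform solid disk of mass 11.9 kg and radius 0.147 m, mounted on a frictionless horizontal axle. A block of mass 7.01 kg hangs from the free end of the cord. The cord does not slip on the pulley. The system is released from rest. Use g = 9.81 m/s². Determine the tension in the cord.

T ≈ 31.6 N

I = ½MR² = (1/2)(11.9)(0.147)² = 0.1286 kg·m².
Block: mg − T = ma. Pulley: TR = Iα. No-slip: a = αR, so T = (I/R²)a = 5.950·a.
Then mg = (m + 5.950)a, so a = (7.01)(9.81)/(7.01 + 5.950) = 5.306 m/s².
T = 5.950·a = 31.57 N.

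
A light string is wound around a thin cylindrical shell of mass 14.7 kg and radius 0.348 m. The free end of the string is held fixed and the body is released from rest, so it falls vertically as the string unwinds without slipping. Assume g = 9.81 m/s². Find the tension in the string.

T ≈ 72.1 N

Translation: Mg − T = Ma. Rotation about the center: TR = Iα with I = MR².
With a = αR: T = (I/R²)a = M a, so Mg = (1 + 1.000)Ma.
a = g/(1 + 1.000) = 9.81/2.000 = 4.905 m/s².
T = 1.000·M·a = (1.000)(14.7)(4.905) = 72.10 N.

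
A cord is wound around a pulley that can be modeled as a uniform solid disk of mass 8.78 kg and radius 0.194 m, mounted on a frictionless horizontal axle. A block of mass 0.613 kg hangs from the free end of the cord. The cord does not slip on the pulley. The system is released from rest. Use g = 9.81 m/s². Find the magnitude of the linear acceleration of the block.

I = ½MR² = (1/2)(8.78)(0.194)² = 0.1652 kg·m².
Block: mg − T = ma. Pulley: TR = Iα. No-slip: a = αR, so T = (I/R²)a = 4.390·a.
Then mg = (m + 4.390)a, so a = (0.613)(9.81)/(0.613 + 4.390) = 1.202 m/s².

a ≈ 1.20 m/s²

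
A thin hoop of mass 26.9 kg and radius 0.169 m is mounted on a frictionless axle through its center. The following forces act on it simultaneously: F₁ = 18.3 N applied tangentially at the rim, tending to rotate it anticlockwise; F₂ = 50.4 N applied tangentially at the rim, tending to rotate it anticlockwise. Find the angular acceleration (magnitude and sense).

I = MR² = (26.9)(0.169)² = 0.7683 kg·m².
Taking anticlockwise as positive: τ₁ = +(18.3)(0.169) = +3.093 N·m; τ₂ = +(50.4)(0.169) = +8.518 N·m.
Net torque τ = 11.61 N·m.
α = τ/I = 11.61/0.7683 = 15.11 rad/s².

α ≈ 15.1 rad/s², anticlockwise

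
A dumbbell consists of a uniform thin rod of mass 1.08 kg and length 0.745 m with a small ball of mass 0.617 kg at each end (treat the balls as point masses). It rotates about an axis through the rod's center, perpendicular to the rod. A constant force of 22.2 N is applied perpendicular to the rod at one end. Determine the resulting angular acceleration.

I_rod = (1/12)ML² = (1/12)(1.08)(0.745)² = 0.04995 kg·m².
I_balls = 2·m·(L/2)² = 2(0.617)(0.3725)² = 0.1712 kg·m².
Total I = 0.2212 kg·m².
τ = F·(L/2) = (22.2)(0.372) = 8.269 N·m.
α = τ/I = 8.269/0.2212 = 37.39 rad/s².

α ≈ 37.4 rad/s²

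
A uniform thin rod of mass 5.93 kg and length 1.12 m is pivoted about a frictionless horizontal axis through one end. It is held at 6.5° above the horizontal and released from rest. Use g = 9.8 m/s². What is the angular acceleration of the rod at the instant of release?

About the pivot, I = (1/3)ML² = (1/3)(5.93)(1.12)² = 2.480 kg·m².
The weight acts at the center, a distance L/2 = 0.5600 m from the pivot; τ = Mg(L/2) cos 6.5° = 32.33 N·m.
α = τ/I = 32.33/2.480 = 13.04 rad/s².
(Equivalently α = (3g/(2L)) cos 6.5° = 13.04 rad/s².)

α ≈ 13.0 rad/s²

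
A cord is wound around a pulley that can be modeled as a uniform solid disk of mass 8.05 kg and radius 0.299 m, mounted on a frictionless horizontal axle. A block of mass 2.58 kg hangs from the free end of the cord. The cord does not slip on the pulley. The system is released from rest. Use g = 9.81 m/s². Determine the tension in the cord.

T ≈ 15.4 N

I = ½MR² = (1/2)(8.05)(0.299)² = 0.3598 kg·m².
Block: mg − T = ma. Pulley: TR = Iα. No-slip: a = αR, so T = (I/R²)a = 4.025·a.
Then mg = (m + 4.025)a, so a = (2.58)(9.81)/(2.58 + 4.025) = 3.832 m/s².
T = 4.025·a = 15.42 N.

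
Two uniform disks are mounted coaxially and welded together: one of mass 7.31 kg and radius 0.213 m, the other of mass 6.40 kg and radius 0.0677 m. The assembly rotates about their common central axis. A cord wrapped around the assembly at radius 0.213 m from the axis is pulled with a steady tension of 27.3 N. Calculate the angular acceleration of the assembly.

α ≈ 32.2 rad/s²

I = ½M₁R₁² + ½M₂R₂² = ½(7.31)(0.213)² + ½(6.40)(0.0677)² = 0.1805 kg·m².
τ = F r = (27.3)(0.213) = 5.815 N·m.
α = τ/I = 5.815/0.1805 = 32.22 rad/s².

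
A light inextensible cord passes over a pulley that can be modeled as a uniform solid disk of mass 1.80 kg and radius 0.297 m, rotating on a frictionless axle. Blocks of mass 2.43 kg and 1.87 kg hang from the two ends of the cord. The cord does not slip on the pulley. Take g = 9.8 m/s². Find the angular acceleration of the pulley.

I = ½MR² = (1/2)(1.80)(0.297)² = 0.07939 kg·m².
Heavier block: m₁g − T₁ = m₁a. Lighter block: T₂ − m₂g = m₂a.
Pulley: (T₁ − T₂)R = Iα = I(a/R), so T₁ − T₂ = (I/R²)a = (1/2)M_p a = 0.9000·a.
Adding the three: (m₁ − m₂)g = (m₁ + m₂ + 0.9000)a, so a = (2.43 − 1.87)(9.8)/(2.43 + 1.87 + 0.9000) = 1.055 m/s².
α = a/R = 1.055/0.297 = 3.553 rad/s².

α ≈ 3.55 rad/s²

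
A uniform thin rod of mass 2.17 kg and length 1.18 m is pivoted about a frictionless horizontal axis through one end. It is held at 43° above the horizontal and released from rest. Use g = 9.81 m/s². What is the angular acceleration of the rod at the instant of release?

About the pivot, I = (1/3)ML² = (1/3)(2.17)(1.18)² = 1.007 kg·m².
The weight acts at the center, a distance L/2 = 0.5900 m from the pivot; τ = Mg(L/2) cos 43° = 9.186 N·m.
α = τ/I = 9.186/1.007 = 9.120 rad/s².

α ≈ 9.12 rad/s²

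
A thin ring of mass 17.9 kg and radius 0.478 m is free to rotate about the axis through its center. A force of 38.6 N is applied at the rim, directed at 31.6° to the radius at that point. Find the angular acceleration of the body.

α ≈ 2.36 rad/s²

I = MR² = (17.9)(0.478)² = 4.090 kg·m².
Only the tangential component produces torque: τ = F R sinθ = (38.6)(0.478) sin 31.6° = 9.668 N·m.
From τ = Iα: α = 9.668/4.090 = 2.364 rad/s².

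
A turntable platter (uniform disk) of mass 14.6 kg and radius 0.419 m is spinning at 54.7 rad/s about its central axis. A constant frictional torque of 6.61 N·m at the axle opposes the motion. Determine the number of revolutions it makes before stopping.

≈ 46.2 revolutions

I = ½MR² = (1/2)(14.6)(0.419)² = 1.282 kg·m².
The net torque has magnitude 6.61 N·m, opposing ω.
|α| = τ/I = 6.610/1.282 = 5.158 rad/s² (deceleration).
ω² = ω₀² − 2|α|θ with ω = 0 ⇒ θ = ω₀²/(2|α|) = 290.1 rad = 46.17 rev.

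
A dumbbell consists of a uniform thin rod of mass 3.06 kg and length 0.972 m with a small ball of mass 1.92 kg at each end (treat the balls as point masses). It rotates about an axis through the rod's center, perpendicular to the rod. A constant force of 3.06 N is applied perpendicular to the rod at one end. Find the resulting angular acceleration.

α ≈ 1.30 rad/s²

I_rod = (1/12)ML² = (1/12)(3.06)(0.972)² = 0.2409 kg·m².
I_balls = 2·m·(L/2)² = 2(1.92)(0.4860)² = 0.9070 kg·m².
Total I = 1.148 kg·m².
τ = F·(L/2) = (3.06)(0.486) = 1.487 N·m.
α = τ/I = 1.487/1.148 = 1.296 rad/s².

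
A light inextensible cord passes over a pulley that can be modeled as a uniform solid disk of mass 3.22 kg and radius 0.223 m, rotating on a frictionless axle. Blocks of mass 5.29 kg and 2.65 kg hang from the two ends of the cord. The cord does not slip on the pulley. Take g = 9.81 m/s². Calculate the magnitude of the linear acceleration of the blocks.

I = ½MR² = (1/2)(3.22)(0.223)² = 0.08006 kg·m².
Heavier block: m₁g − T₁ = m₁a. Lighter block: T₂ − m₂g = m₂a.
Pulley: (T₁ − T₂)R = Iα = I(a/R), so T₁ − T₂ = (I/R²)a = (1/2)M_p a = 1.610·a.
Adding the three: (m₁ − m₂)g = (m₁ + m₂ + 1.610)a, so a = (5.29 − 2.65)(9.81)/(5.29 + 2.65 + 1.610) = 2.712 m/s².

a ≈ 2.71 m/s²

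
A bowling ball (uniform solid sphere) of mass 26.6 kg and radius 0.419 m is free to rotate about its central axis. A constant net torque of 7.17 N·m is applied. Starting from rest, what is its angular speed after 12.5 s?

I = (2/5)MR² = (2/5)(26.6)(0.419)² = 1.868 kg·m².
α = τ/I = 7.17/1.868 = 3.838 rad/s².
ω = ω₀ + αt = 0 + (3.838)(12.5) = 47.98 rad/s.

ω ≈ 48.0 rad/s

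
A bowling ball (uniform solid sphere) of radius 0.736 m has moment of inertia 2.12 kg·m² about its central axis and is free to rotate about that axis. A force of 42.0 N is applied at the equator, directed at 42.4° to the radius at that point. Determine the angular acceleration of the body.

α ≈ 9.83 rad/s²

Only the tangential component produces torque: τ = F R sinθ = (42.0)(0.736) sin 42.4° = 20.84 N·m.
Newton's second law for rotation, τ = Iα, gives α = τ/I = 20.84/2.120 = 9.832 rad/s².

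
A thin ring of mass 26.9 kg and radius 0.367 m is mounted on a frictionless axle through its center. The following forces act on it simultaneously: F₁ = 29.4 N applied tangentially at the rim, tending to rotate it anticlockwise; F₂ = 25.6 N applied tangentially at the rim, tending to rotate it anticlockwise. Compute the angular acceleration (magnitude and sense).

I = MR² = (26.9)(0.367)² = 3.623 kg·m².
Taking anticlockwise as positive: τ₁ = +(29.4)(0.367) = +10.79 N·m; τ₂ = +(25.6)(0.367) = +9.395 N·m.
Net torque τ = 20.19 N·m.
α = τ/I = 20.19/3.623 = 5.571 rad/s².

α ≈ 5.57 rad/s², anticlockwise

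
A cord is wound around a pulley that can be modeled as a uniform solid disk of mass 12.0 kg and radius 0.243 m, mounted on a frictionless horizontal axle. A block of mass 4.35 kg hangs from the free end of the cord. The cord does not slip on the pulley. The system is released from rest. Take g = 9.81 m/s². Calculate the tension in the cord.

I = ½MR² = (1/2)(12.0)(0.243)² = 0.3543 kg·m².
Block: mg − T = ma. Pulley: TR = Iα. No-slip: a = αR, so T = (I/R²)a = 6.000·a.
Then mg = (m + 6.000)a, so a = (4.35)(9.81)/(4.35 + 6.000) = 4.123 m/s².
T = 6.000·a = 24.74 N.

T ≈ 24.7 N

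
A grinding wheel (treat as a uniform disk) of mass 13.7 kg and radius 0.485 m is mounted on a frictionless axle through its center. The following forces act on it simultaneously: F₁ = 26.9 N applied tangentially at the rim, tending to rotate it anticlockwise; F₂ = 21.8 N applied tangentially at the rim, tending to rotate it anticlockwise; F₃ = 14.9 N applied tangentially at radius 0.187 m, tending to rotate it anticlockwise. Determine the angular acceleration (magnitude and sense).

I = ½MR² = (1/2)(13.7)(0.485)² = 1.611 kg·m².
Taking anticlockwise as positive: τ₁ = +(26.9)(0.485) = +13.05 N·m; τ₂ = +(21.8)(0.485) = +10.57 N·m; τ₃ = +(14.9)(0.187) = +2.786 N·m.
Net torque τ = 26.41 N·m.
α = τ/I = 26.41/1.611 = 16.39 rad/s².

α ≈ 16.4 rad/s², anticlockwise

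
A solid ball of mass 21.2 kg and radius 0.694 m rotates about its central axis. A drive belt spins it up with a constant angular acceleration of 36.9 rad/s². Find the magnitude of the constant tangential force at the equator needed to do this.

F ≈ 217 N

I = (2/5)MR² = (2/5)(21.2)(0.694)² = 4.084 kg·m².
The required torque is τ = Iα = (4.084)(36.90) = 150.7 N·m.
A tangential force at the equator gives τ = FR, so F = τ/R = 150.7/0.694 = 217.2 N.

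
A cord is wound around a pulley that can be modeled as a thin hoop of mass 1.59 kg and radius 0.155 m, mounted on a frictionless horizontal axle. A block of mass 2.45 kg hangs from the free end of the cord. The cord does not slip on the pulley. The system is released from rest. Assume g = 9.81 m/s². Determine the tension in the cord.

I = MR² = (1.59)(0.155)² = 0.03820 kg·m².
Block: mg − T = ma. Pulley: TR = Iα. No-slip: a = αR, so T = (I/R²)a = 1.590·a.
Then mg = (m + 1.590)a, so a = (2.45)(9.81)/(2.45 + 1.590) = 5.949 m/s².
T = 1.590·a = 9.459 N.

T ≈ 9.46 N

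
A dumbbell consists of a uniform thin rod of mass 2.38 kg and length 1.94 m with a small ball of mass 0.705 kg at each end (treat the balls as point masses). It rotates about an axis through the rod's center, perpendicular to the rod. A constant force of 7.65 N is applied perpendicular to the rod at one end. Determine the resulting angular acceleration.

α ≈ 3.58 rad/s²

I_rod = (1/12)ML² = (1/12)(2.38)(1.94)² = 0.7464 kg·m².
I_balls = 2·m·(L/2)² = 2(0.705)(0.9700)² = 1.327 kg·m².
Total I = 2.073 kg·m².
τ = F·(L/2) = (7.65)(0.970) = 7.421 N·m.
α = τ/I = 7.421/2.073 = 3.579 rad/s².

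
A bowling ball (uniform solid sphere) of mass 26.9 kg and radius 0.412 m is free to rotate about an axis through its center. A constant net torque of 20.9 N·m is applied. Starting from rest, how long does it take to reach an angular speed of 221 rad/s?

I = (2/5)MR² = (2/5)(26.9)(0.412)² = 1.826 kg·m².
α = τ/I = 20.9/1.826 = 11.44 rad/s².
ω = αt ⇒ t = ω/α = 221/11.44 = 19.31 s.

t ≈ 19.3 s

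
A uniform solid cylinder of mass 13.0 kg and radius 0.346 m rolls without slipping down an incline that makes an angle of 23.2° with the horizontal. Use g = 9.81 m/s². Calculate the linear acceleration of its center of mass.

Translation along the incline: Mg sinθ − f = Ma.
Rotation about the center: fR = Iα with I = ½MR². No-slip gives a = αR, so f = (I/R²)a = (1/2)M a.
Substituting: Mg sinθ = (1 + 0.5000)Ma, so a = g sinθ/(1 + 0.5000) = (9.81) sin 23.2° / 1.500 = 2.576 m/s².

a ≈ 2.58 m/s²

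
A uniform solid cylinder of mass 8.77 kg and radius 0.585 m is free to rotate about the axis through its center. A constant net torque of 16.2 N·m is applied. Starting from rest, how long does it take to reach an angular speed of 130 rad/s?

I = ½MR² = (1/2)(8.77)(0.585)² = 1.501 kg·m².
α = τ/I = 16.2/1.501 = 10.80 rad/s².
ω = αt ⇒ t = ω/α = 130/10.80 = 12.04 s.

t ≈ 12.0 s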